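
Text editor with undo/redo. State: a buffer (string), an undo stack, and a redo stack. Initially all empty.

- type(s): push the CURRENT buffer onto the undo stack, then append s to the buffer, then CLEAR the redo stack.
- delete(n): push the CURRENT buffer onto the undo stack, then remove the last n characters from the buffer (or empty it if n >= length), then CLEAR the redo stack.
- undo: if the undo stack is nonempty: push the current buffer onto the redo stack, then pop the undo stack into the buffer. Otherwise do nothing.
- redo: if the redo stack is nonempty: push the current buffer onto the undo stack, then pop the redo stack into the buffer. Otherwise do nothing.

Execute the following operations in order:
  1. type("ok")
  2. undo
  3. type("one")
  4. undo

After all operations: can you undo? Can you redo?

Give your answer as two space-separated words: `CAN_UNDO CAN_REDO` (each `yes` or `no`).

Answer: no yes

Derivation:
After op 1 (type): buf='ok' undo_depth=1 redo_depth=0
After op 2 (undo): buf='(empty)' undo_depth=0 redo_depth=1
After op 3 (type): buf='one' undo_depth=1 redo_depth=0
After op 4 (undo): buf='(empty)' undo_depth=0 redo_depth=1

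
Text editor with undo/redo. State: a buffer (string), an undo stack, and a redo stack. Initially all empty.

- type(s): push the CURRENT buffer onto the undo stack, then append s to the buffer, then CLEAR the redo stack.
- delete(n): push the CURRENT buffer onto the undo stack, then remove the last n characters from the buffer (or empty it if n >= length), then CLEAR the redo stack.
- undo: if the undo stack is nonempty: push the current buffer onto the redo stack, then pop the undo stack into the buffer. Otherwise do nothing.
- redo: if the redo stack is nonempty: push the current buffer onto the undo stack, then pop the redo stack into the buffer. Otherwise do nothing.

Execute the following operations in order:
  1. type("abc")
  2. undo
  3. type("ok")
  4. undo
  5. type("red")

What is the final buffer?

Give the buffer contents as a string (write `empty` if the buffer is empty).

After op 1 (type): buf='abc' undo_depth=1 redo_depth=0
After op 2 (undo): buf='(empty)' undo_depth=0 redo_depth=1
After op 3 (type): buf='ok' undo_depth=1 redo_depth=0
After op 4 (undo): buf='(empty)' undo_depth=0 redo_depth=1
After op 5 (type): buf='red' undo_depth=1 redo_depth=0

Answer: red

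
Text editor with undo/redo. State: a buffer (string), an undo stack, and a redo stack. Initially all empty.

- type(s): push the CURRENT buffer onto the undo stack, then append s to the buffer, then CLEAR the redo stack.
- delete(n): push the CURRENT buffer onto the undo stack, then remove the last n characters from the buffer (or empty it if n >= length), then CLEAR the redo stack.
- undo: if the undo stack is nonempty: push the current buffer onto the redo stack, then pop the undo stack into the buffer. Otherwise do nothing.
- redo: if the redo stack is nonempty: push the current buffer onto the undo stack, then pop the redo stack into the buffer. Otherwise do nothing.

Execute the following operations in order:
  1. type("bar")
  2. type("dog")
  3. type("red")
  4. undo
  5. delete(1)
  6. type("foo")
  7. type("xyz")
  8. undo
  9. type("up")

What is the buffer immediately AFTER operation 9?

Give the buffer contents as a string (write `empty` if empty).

After op 1 (type): buf='bar' undo_depth=1 redo_depth=0
After op 2 (type): buf='bardog' undo_depth=2 redo_depth=0
After op 3 (type): buf='bardogred' undo_depth=3 redo_depth=0
After op 4 (undo): buf='bardog' undo_depth=2 redo_depth=1
After op 5 (delete): buf='bardo' undo_depth=3 redo_depth=0
After op 6 (type): buf='bardofoo' undo_depth=4 redo_depth=0
After op 7 (type): buf='bardofooxyz' undo_depth=5 redo_depth=0
After op 8 (undo): buf='bardofoo' undo_depth=4 redo_depth=1
After op 9 (type): buf='bardofooup' undo_depth=5 redo_depth=0

Answer: bardofooup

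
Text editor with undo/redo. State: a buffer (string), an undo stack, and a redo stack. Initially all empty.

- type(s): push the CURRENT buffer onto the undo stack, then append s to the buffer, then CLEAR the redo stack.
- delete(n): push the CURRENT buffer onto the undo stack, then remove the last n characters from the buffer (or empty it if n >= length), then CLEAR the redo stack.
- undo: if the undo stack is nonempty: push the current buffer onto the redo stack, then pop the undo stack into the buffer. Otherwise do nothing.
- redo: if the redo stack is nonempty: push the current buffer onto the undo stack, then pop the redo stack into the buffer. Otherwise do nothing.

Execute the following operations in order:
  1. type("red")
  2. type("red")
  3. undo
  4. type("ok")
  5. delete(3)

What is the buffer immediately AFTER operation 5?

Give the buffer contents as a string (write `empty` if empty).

After op 1 (type): buf='red' undo_depth=1 redo_depth=0
After op 2 (type): buf='redred' undo_depth=2 redo_depth=0
After op 3 (undo): buf='red' undo_depth=1 redo_depth=1
After op 4 (type): buf='redok' undo_depth=2 redo_depth=0
After op 5 (delete): buf='re' undo_depth=3 redo_depth=0

Answer: re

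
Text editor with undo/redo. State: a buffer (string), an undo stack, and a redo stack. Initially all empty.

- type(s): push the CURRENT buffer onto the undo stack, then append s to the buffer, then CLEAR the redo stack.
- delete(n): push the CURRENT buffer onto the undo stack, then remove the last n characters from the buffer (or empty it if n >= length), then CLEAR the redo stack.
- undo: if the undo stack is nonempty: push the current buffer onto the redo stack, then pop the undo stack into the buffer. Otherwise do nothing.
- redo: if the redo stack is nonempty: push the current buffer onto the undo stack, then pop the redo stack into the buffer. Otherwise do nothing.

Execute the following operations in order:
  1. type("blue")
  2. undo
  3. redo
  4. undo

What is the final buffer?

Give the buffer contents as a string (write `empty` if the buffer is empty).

Answer: empty

Derivation:
After op 1 (type): buf='blue' undo_depth=1 redo_depth=0
After op 2 (undo): buf='(empty)' undo_depth=0 redo_depth=1
After op 3 (redo): buf='blue' undo_depth=1 redo_depth=0
After op 4 (undo): buf='(empty)' undo_depth=0 redo_depth=1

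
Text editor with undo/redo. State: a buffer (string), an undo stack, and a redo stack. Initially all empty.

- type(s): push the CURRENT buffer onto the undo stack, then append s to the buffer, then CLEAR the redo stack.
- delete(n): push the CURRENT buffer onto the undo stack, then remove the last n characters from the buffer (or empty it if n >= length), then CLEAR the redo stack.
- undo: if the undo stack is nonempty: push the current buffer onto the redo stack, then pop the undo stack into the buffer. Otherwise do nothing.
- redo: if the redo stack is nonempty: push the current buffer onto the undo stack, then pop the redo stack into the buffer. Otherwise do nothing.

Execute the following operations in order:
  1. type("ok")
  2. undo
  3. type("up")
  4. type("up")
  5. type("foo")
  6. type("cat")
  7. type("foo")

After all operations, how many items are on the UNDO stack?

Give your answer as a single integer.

Answer: 5

Derivation:
After op 1 (type): buf='ok' undo_depth=1 redo_depth=0
After op 2 (undo): buf='(empty)' undo_depth=0 redo_depth=1
After op 3 (type): buf='up' undo_depth=1 redo_depth=0
After op 4 (type): buf='upup' undo_depth=2 redo_depth=0
After op 5 (type): buf='upupfoo' undo_depth=3 redo_depth=0
After op 6 (type): buf='upupfoocat' undo_depth=4 redo_depth=0
After op 7 (type): buf='upupfoocatfoo' undo_depth=5 redo_depth=0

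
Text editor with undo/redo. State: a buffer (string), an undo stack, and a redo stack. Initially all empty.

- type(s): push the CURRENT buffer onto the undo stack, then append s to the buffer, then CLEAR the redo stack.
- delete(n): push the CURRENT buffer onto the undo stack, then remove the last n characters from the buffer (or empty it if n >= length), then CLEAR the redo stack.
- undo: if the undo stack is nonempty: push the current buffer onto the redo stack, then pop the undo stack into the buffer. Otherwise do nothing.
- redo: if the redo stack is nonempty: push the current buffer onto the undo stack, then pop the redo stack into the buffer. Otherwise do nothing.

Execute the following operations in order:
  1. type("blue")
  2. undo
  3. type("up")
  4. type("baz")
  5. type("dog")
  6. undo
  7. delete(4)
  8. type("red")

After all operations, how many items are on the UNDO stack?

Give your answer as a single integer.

Answer: 4

Derivation:
After op 1 (type): buf='blue' undo_depth=1 redo_depth=0
After op 2 (undo): buf='(empty)' undo_depth=0 redo_depth=1
After op 3 (type): buf='up' undo_depth=1 redo_depth=0
After op 4 (type): buf='upbaz' undo_depth=2 redo_depth=0
After op 5 (type): buf='upbazdog' undo_depth=3 redo_depth=0
After op 6 (undo): buf='upbaz' undo_depth=2 redo_depth=1
After op 7 (delete): buf='u' undo_depth=3 redo_depth=0
After op 8 (type): buf='ured' undo_depth=4 redo_depth=0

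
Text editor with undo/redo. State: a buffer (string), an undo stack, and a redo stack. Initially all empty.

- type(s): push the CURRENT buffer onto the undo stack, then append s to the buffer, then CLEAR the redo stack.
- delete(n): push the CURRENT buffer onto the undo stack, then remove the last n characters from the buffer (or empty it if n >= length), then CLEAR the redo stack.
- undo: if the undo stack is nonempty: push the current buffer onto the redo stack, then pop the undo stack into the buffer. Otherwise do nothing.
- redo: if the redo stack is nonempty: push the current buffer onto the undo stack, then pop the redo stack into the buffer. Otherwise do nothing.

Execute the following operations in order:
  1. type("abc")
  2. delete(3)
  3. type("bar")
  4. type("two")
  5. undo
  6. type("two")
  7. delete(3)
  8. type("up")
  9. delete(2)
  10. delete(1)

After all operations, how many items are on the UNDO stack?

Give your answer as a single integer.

Answer: 8

Derivation:
After op 1 (type): buf='abc' undo_depth=1 redo_depth=0
After op 2 (delete): buf='(empty)' undo_depth=2 redo_depth=0
After op 3 (type): buf='bar' undo_depth=3 redo_depth=0
After op 4 (type): buf='bartwo' undo_depth=4 redo_depth=0
After op 5 (undo): buf='bar' undo_depth=3 redo_depth=1
After op 6 (type): buf='bartwo' undo_depth=4 redo_depth=0
After op 7 (delete): buf='bar' undo_depth=5 redo_depth=0
After op 8 (type): buf='barup' undo_depth=6 redo_depth=0
After op 9 (delete): buf='bar' undo_depth=7 redo_depth=0
After op 10 (delete): buf='ba' undo_depth=8 redo_depth=0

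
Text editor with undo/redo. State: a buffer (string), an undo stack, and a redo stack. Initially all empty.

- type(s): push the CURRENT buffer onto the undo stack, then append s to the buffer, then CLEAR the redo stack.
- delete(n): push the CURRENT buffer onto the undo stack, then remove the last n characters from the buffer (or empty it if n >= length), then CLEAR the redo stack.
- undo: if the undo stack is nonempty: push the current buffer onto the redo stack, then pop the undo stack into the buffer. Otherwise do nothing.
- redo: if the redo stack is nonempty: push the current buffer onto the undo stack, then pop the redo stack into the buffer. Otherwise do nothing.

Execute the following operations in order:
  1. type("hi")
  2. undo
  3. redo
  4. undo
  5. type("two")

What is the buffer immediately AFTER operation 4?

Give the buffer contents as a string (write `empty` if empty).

After op 1 (type): buf='hi' undo_depth=1 redo_depth=0
After op 2 (undo): buf='(empty)' undo_depth=0 redo_depth=1
After op 3 (redo): buf='hi' undo_depth=1 redo_depth=0
After op 4 (undo): buf='(empty)' undo_depth=0 redo_depth=1

Answer: empty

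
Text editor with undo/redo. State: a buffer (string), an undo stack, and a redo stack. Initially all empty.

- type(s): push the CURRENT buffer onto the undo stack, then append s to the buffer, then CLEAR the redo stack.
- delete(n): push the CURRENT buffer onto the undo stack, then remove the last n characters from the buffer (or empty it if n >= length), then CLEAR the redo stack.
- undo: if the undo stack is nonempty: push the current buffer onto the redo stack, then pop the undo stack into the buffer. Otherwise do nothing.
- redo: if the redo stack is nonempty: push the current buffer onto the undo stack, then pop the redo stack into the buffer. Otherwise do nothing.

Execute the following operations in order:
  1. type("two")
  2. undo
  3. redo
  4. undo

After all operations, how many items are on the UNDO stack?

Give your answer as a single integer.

After op 1 (type): buf='two' undo_depth=1 redo_depth=0
After op 2 (undo): buf='(empty)' undo_depth=0 redo_depth=1
After op 3 (redo): buf='two' undo_depth=1 redo_depth=0
After op 4 (undo): buf='(empty)' undo_depth=0 redo_depth=1

Answer: 0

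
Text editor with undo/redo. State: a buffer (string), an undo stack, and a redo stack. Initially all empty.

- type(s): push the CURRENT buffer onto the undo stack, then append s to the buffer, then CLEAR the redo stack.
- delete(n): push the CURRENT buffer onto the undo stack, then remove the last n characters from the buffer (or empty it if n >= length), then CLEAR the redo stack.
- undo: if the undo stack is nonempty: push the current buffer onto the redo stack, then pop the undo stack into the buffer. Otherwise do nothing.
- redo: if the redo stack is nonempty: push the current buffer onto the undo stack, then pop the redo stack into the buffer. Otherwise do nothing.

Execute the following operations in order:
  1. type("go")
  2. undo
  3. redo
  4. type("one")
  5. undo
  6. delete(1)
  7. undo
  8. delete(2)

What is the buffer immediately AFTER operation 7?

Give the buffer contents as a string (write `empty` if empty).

After op 1 (type): buf='go' undo_depth=1 redo_depth=0
After op 2 (undo): buf='(empty)' undo_depth=0 redo_depth=1
After op 3 (redo): buf='go' undo_depth=1 redo_depth=0
After op 4 (type): buf='goone' undo_depth=2 redo_depth=0
After op 5 (undo): buf='go' undo_depth=1 redo_depth=1
After op 6 (delete): buf='g' undo_depth=2 redo_depth=0
After op 7 (undo): buf='go' undo_depth=1 redo_depth=1

Answer: go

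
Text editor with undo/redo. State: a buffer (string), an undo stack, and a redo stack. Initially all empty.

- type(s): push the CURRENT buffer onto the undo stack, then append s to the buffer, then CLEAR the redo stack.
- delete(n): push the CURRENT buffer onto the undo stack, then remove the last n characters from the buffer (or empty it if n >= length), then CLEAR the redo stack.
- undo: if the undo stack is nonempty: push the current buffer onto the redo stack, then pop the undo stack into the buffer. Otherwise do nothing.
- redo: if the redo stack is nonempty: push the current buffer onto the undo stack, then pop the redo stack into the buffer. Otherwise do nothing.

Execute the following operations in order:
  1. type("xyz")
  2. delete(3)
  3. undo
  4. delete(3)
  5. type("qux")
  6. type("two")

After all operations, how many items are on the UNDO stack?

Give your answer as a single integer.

Answer: 4

Derivation:
After op 1 (type): buf='xyz' undo_depth=1 redo_depth=0
After op 2 (delete): buf='(empty)' undo_depth=2 redo_depth=0
After op 3 (undo): buf='xyz' undo_depth=1 redo_depth=1
After op 4 (delete): buf='(empty)' undo_depth=2 redo_depth=0
After op 5 (type): buf='qux' undo_depth=3 redo_depth=0
After op 6 (type): buf='quxtwo' undo_depth=4 redo_depth=0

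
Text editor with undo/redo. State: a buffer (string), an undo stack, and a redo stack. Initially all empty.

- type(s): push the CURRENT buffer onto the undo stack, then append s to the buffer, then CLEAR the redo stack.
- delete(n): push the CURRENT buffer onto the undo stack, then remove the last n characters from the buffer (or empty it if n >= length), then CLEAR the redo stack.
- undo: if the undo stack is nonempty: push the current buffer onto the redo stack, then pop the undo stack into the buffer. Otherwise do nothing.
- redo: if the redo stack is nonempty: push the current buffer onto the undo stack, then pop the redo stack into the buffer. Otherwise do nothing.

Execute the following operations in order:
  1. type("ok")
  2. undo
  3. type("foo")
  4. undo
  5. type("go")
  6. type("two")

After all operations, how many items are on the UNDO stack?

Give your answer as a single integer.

After op 1 (type): buf='ok' undo_depth=1 redo_depth=0
After op 2 (undo): buf='(empty)' undo_depth=0 redo_depth=1
After op 3 (type): buf='foo' undo_depth=1 redo_depth=0
After op 4 (undo): buf='(empty)' undo_depth=0 redo_depth=1
After op 5 (type): buf='go' undo_depth=1 redo_depth=0
After op 6 (type): buf='gotwo' undo_depth=2 redo_depth=0

Answer: 2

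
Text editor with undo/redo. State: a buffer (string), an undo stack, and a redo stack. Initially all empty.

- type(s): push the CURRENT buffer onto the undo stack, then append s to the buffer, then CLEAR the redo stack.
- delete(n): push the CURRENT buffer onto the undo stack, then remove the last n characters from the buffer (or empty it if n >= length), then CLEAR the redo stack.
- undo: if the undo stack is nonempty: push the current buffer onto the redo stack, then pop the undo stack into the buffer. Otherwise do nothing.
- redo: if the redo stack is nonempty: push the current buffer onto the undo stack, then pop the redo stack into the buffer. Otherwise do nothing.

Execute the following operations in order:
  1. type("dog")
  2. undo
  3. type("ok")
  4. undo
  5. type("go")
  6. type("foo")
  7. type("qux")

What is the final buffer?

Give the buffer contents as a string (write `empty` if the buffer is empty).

Answer: gofooqux

Derivation:
After op 1 (type): buf='dog' undo_depth=1 redo_depth=0
After op 2 (undo): buf='(empty)' undo_depth=0 redo_depth=1
After op 3 (type): buf='ok' undo_depth=1 redo_depth=0
After op 4 (undo): buf='(empty)' undo_depth=0 redo_depth=1
After op 5 (type): buf='go' undo_depth=1 redo_depth=0
After op 6 (type): buf='gofoo' undo_depth=2 redo_depth=0
After op 7 (type): buf='gofooqux' undo_depth=3 redo_depth=0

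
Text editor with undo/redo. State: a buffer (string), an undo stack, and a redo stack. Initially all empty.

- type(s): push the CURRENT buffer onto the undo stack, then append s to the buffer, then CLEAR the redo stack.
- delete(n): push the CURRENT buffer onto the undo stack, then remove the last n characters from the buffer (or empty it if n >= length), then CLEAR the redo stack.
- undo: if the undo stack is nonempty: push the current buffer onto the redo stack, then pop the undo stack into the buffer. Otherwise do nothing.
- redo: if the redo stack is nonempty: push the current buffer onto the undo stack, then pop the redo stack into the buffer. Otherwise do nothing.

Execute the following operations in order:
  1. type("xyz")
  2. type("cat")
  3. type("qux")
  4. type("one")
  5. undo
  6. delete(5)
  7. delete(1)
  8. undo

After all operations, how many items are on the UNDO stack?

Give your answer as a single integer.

After op 1 (type): buf='xyz' undo_depth=1 redo_depth=0
After op 2 (type): buf='xyzcat' undo_depth=2 redo_depth=0
After op 3 (type): buf='xyzcatqux' undo_depth=3 redo_depth=0
After op 4 (type): buf='xyzcatquxone' undo_depth=4 redo_depth=0
After op 5 (undo): buf='xyzcatqux' undo_depth=3 redo_depth=1
After op 6 (delete): buf='xyzc' undo_depth=4 redo_depth=0
After op 7 (delete): buf='xyz' undo_depth=5 redo_depth=0
After op 8 (undo): buf='xyzc' undo_depth=4 redo_depth=1

Answer: 4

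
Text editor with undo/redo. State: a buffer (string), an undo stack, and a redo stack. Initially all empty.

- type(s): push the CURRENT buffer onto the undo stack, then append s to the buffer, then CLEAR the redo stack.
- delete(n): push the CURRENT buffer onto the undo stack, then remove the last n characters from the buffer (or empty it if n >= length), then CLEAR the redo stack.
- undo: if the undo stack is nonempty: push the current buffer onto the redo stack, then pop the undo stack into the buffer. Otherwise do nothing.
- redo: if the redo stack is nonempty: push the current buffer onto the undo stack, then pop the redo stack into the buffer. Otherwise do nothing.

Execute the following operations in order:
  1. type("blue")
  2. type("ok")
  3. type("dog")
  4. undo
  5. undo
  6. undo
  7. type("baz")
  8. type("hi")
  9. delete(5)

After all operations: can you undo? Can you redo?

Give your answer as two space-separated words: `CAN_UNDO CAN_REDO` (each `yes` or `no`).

Answer: yes no

Derivation:
After op 1 (type): buf='blue' undo_depth=1 redo_depth=0
After op 2 (type): buf='blueok' undo_depth=2 redo_depth=0
After op 3 (type): buf='blueokdog' undo_depth=3 redo_depth=0
After op 4 (undo): buf='blueok' undo_depth=2 redo_depth=1
After op 5 (undo): buf='blue' undo_depth=1 redo_depth=2
After op 6 (undo): buf='(empty)' undo_depth=0 redo_depth=3
After op 7 (type): buf='baz' undo_depth=1 redo_depth=0
After op 8 (type): buf='bazhi' undo_depth=2 redo_depth=0
After op 9 (delete): buf='(empty)' undo_depth=3 redo_depth=0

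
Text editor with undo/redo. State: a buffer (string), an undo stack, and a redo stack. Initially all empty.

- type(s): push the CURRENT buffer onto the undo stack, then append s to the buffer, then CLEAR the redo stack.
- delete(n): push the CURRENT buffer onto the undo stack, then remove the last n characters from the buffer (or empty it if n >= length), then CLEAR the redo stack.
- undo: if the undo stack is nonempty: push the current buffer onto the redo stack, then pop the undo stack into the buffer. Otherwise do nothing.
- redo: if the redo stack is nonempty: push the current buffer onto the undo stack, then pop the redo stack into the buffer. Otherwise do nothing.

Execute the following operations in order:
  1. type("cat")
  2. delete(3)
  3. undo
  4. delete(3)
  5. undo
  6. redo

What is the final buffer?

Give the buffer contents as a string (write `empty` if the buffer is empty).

After op 1 (type): buf='cat' undo_depth=1 redo_depth=0
After op 2 (delete): buf='(empty)' undo_depth=2 redo_depth=0
After op 3 (undo): buf='cat' undo_depth=1 redo_depth=1
After op 4 (delete): buf='(empty)' undo_depth=2 redo_depth=0
After op 5 (undo): buf='cat' undo_depth=1 redo_depth=1
After op 6 (redo): buf='(empty)' undo_depth=2 redo_depth=0

Answer: empty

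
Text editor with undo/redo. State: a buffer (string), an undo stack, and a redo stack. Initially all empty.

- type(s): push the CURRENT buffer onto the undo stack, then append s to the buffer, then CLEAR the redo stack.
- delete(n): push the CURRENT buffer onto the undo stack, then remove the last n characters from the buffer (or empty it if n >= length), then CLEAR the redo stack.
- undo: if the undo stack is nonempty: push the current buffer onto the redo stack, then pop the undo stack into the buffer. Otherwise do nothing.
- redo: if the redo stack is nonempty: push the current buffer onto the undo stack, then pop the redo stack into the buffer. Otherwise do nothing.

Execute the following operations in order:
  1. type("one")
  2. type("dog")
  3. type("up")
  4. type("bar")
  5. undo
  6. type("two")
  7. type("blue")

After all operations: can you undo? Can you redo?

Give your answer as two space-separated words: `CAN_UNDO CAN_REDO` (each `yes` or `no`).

After op 1 (type): buf='one' undo_depth=1 redo_depth=0
After op 2 (type): buf='onedog' undo_depth=2 redo_depth=0
After op 3 (type): buf='onedogup' undo_depth=3 redo_depth=0
After op 4 (type): buf='onedogupbar' undo_depth=4 redo_depth=0
After op 5 (undo): buf='onedogup' undo_depth=3 redo_depth=1
After op 6 (type): buf='onedoguptwo' undo_depth=4 redo_depth=0
After op 7 (type): buf='onedoguptwoblue' undo_depth=5 redo_depth=0

Answer: yes no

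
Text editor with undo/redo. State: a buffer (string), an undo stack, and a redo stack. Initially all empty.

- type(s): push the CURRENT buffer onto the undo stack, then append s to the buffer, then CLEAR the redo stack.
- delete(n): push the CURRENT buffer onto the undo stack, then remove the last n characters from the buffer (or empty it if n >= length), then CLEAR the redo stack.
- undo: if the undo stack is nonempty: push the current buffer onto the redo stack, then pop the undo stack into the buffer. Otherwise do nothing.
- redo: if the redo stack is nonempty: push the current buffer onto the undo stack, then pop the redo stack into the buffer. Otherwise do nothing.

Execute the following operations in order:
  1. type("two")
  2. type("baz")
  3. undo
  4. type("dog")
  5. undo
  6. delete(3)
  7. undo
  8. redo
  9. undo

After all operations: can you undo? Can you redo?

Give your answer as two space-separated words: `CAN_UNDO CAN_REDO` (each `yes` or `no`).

After op 1 (type): buf='two' undo_depth=1 redo_depth=0
After op 2 (type): buf='twobaz' undo_depth=2 redo_depth=0
After op 3 (undo): buf='two' undo_depth=1 redo_depth=1
After op 4 (type): buf='twodog' undo_depth=2 redo_depth=0
After op 5 (undo): buf='two' undo_depth=1 redo_depth=1
After op 6 (delete): buf='(empty)' undo_depth=2 redo_depth=0
After op 7 (undo): buf='two' undo_depth=1 redo_depth=1
After op 8 (redo): buf='(empty)' undo_depth=2 redo_depth=0
After op 9 (undo): buf='two' undo_depth=1 redo_depth=1

Answer: yes yes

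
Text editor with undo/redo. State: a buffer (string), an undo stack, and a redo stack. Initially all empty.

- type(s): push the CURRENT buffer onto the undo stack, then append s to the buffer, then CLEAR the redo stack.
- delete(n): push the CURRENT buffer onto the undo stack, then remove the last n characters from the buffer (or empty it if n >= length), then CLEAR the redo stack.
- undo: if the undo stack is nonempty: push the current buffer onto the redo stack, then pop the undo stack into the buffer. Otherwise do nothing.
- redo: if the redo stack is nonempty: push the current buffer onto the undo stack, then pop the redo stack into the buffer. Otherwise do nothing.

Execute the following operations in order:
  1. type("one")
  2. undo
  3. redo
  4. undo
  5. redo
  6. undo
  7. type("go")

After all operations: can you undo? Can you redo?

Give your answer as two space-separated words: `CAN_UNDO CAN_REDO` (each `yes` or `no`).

Answer: yes no

Derivation:
After op 1 (type): buf='one' undo_depth=1 redo_depth=0
After op 2 (undo): buf='(empty)' undo_depth=0 redo_depth=1
After op 3 (redo): buf='one' undo_depth=1 redo_depth=0
After op 4 (undo): buf='(empty)' undo_depth=0 redo_depth=1
After op 5 (redo): buf='one' undo_depth=1 redo_depth=0
After op 6 (undo): buf='(empty)' undo_depth=0 redo_depth=1
After op 7 (type): buf='go' undo_depth=1 redo_depth=0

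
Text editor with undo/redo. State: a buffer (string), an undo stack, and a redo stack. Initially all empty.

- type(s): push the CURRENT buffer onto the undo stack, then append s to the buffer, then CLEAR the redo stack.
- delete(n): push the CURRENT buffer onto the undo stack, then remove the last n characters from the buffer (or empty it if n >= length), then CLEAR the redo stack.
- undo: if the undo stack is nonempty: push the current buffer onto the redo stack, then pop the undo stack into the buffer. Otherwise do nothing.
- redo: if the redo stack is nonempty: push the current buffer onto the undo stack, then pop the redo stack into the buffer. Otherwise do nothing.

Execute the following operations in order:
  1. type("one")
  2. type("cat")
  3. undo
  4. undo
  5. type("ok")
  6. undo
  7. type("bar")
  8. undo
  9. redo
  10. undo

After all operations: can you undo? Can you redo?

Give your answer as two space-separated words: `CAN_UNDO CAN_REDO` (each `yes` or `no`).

Answer: no yes

Derivation:
After op 1 (type): buf='one' undo_depth=1 redo_depth=0
After op 2 (type): buf='onecat' undo_depth=2 redo_depth=0
After op 3 (undo): buf='one' undo_depth=1 redo_depth=1
After op 4 (undo): buf='(empty)' undo_depth=0 redo_depth=2
After op 5 (type): buf='ok' undo_depth=1 redo_depth=0
After op 6 (undo): buf='(empty)' undo_depth=0 redo_depth=1
After op 7 (type): buf='bar' undo_depth=1 redo_depth=0
After op 8 (undo): buf='(empty)' undo_depth=0 redo_depth=1
After op 9 (redo): buf='bar' undo_depth=1 redo_depth=0
After op 10 (undo): buf='(empty)' undo_depth=0 redo_depth=1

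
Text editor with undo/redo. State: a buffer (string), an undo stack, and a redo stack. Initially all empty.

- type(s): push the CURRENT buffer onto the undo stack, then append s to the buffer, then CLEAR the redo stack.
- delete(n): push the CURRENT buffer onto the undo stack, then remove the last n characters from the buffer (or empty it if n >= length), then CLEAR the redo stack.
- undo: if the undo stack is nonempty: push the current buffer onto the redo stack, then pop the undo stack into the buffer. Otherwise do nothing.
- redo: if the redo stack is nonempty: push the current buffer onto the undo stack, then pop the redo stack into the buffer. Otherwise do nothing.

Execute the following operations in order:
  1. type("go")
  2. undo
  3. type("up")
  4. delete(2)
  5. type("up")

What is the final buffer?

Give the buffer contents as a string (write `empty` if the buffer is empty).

After op 1 (type): buf='go' undo_depth=1 redo_depth=0
After op 2 (undo): buf='(empty)' undo_depth=0 redo_depth=1
After op 3 (type): buf='up' undo_depth=1 redo_depth=0
After op 4 (delete): buf='(empty)' undo_depth=2 redo_depth=0
After op 5 (type): buf='up' undo_depth=3 redo_depth=0

Answer: up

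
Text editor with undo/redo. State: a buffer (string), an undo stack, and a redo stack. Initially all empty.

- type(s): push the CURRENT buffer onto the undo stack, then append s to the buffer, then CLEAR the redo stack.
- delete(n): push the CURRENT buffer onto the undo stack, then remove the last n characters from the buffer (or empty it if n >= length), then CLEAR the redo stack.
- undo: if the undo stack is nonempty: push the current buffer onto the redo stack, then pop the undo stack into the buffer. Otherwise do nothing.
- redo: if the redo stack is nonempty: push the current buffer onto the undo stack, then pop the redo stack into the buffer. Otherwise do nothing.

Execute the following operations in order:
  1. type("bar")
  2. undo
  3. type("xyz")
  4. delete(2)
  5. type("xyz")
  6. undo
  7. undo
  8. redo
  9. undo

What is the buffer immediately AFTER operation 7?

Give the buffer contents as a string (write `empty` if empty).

After op 1 (type): buf='bar' undo_depth=1 redo_depth=0
After op 2 (undo): buf='(empty)' undo_depth=0 redo_depth=1
After op 3 (type): buf='xyz' undo_depth=1 redo_depth=0
After op 4 (delete): buf='x' undo_depth=2 redo_depth=0
After op 5 (type): buf='xxyz' undo_depth=3 redo_depth=0
After op 6 (undo): buf='x' undo_depth=2 redo_depth=1
After op 7 (undo): buf='xyz' undo_depth=1 redo_depth=2

Answer: xyz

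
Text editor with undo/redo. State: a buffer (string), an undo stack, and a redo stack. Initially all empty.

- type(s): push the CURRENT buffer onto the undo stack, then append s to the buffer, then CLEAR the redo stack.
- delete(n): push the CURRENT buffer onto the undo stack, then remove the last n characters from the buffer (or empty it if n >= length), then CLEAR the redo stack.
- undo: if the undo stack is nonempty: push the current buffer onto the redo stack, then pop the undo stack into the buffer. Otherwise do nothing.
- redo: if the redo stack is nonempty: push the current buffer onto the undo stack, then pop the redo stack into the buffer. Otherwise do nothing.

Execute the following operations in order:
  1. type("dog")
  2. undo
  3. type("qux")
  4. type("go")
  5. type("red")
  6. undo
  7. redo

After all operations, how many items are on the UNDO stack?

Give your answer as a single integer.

Answer: 3

Derivation:
After op 1 (type): buf='dog' undo_depth=1 redo_depth=0
After op 2 (undo): buf='(empty)' undo_depth=0 redo_depth=1
After op 3 (type): buf='qux' undo_depth=1 redo_depth=0
After op 4 (type): buf='quxgo' undo_depth=2 redo_depth=0
After op 5 (type): buf='quxgored' undo_depth=3 redo_depth=0
After op 6 (undo): buf='quxgo' undo_depth=2 redo_depth=1
After op 7 (redo): buf='quxgored' undo_depth=3 redo_depth=0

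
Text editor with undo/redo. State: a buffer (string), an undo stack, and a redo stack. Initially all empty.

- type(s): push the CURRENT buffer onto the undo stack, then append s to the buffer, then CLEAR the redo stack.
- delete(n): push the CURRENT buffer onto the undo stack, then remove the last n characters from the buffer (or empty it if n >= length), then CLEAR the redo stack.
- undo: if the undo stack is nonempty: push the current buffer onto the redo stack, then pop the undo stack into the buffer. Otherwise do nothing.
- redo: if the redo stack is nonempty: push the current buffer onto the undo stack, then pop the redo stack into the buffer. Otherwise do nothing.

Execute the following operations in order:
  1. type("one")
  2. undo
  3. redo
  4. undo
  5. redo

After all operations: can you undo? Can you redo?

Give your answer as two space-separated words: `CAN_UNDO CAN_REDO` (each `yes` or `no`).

Answer: yes no

Derivation:
After op 1 (type): buf='one' undo_depth=1 redo_depth=0
After op 2 (undo): buf='(empty)' undo_depth=0 redo_depth=1
After op 3 (redo): buf='one' undo_depth=1 redo_depth=0
After op 4 (undo): buf='(empty)' undo_depth=0 redo_depth=1
After op 5 (redo): buf='one' undo_depth=1 redo_depth=0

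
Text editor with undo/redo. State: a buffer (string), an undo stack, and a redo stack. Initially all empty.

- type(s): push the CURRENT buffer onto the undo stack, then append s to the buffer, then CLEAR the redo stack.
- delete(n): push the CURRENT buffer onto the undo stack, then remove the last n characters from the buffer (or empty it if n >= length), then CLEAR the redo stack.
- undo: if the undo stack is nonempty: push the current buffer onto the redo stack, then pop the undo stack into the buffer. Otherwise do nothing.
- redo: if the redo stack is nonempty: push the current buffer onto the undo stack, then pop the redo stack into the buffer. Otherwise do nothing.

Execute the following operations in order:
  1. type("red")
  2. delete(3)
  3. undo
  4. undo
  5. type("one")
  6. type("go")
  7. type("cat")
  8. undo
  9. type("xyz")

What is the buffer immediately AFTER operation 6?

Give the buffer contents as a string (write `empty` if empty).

After op 1 (type): buf='red' undo_depth=1 redo_depth=0
After op 2 (delete): buf='(empty)' undo_depth=2 redo_depth=0
After op 3 (undo): buf='red' undo_depth=1 redo_depth=1
After op 4 (undo): buf='(empty)' undo_depth=0 redo_depth=2
After op 5 (type): buf='one' undo_depth=1 redo_depth=0
After op 6 (type): buf='onego' undo_depth=2 redo_depth=0

Answer: onego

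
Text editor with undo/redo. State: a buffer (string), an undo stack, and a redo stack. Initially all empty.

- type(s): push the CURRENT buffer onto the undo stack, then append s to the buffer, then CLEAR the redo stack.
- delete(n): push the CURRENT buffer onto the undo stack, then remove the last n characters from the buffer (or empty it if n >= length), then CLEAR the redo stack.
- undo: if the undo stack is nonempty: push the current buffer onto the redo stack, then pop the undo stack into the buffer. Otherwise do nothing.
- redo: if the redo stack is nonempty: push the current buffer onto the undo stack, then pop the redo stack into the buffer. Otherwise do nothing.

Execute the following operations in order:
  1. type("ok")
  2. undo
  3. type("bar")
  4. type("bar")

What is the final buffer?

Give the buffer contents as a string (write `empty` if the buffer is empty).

Answer: barbar

Derivation:
After op 1 (type): buf='ok' undo_depth=1 redo_depth=0
After op 2 (undo): buf='(empty)' undo_depth=0 redo_depth=1
After op 3 (type): buf='bar' undo_depth=1 redo_depth=0
After op 4 (type): buf='barbar' undo_depth=2 redo_depth=0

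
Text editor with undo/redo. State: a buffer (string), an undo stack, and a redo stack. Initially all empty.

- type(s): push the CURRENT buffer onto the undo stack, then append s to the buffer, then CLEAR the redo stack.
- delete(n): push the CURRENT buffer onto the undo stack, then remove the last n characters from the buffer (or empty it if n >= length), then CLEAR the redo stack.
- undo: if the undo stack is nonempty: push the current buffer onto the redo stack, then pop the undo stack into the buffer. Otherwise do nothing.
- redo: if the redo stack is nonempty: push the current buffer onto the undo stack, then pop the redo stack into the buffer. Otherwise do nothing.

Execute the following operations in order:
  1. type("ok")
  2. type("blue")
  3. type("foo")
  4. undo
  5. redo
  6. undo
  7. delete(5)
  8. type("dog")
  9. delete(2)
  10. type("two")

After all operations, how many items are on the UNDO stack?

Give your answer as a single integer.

After op 1 (type): buf='ok' undo_depth=1 redo_depth=0
After op 2 (type): buf='okblue' undo_depth=2 redo_depth=0
After op 3 (type): buf='okbluefoo' undo_depth=3 redo_depth=0
After op 4 (undo): buf='okblue' undo_depth=2 redo_depth=1
After op 5 (redo): buf='okbluefoo' undo_depth=3 redo_depth=0
After op 6 (undo): buf='okblue' undo_depth=2 redo_depth=1
After op 7 (delete): buf='o' undo_depth=3 redo_depth=0
After op 8 (type): buf='odog' undo_depth=4 redo_depth=0
After op 9 (delete): buf='od' undo_depth=5 redo_depth=0
After op 10 (type): buf='odtwo' undo_depth=6 redo_depth=0

Answer: 6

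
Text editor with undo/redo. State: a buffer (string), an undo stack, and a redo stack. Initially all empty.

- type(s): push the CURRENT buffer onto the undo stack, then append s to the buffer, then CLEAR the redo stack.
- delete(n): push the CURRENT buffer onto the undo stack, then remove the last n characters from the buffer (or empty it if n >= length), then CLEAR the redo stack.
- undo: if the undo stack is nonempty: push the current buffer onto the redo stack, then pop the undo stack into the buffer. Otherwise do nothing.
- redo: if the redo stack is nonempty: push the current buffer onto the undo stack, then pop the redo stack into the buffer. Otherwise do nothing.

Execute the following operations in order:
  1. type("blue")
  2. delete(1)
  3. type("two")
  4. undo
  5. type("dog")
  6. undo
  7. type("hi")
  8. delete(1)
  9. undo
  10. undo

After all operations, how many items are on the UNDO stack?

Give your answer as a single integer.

After op 1 (type): buf='blue' undo_depth=1 redo_depth=0
After op 2 (delete): buf='blu' undo_depth=2 redo_depth=0
After op 3 (type): buf='blutwo' undo_depth=3 redo_depth=0
After op 4 (undo): buf='blu' undo_depth=2 redo_depth=1
After op 5 (type): buf='bludog' undo_depth=3 redo_depth=0
After op 6 (undo): buf='blu' undo_depth=2 redo_depth=1
After op 7 (type): buf='bluhi' undo_depth=3 redo_depth=0
After op 8 (delete): buf='bluh' undo_depth=4 redo_depth=0
After op 9 (undo): buf='bluhi' undo_depth=3 redo_depth=1
After op 10 (undo): buf='blu' undo_depth=2 redo_depth=2

Answer: 2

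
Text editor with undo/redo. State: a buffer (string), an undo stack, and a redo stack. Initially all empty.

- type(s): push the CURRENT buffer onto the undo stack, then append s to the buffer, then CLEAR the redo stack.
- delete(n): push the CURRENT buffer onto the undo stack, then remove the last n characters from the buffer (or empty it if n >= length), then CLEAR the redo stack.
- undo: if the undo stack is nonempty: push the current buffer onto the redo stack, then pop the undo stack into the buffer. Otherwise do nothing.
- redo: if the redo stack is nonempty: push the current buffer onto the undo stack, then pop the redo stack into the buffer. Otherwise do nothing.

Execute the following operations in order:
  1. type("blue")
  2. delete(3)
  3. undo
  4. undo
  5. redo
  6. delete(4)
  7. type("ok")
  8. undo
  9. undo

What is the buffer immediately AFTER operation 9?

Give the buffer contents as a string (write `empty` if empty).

Answer: blue

Derivation:
After op 1 (type): buf='blue' undo_depth=1 redo_depth=0
After op 2 (delete): buf='b' undo_depth=2 redo_depth=0
After op 3 (undo): buf='blue' undo_depth=1 redo_depth=1
After op 4 (undo): buf='(empty)' undo_depth=0 redo_depth=2
After op 5 (redo): buf='blue' undo_depth=1 redo_depth=1
After op 6 (delete): buf='(empty)' undo_depth=2 redo_depth=0
After op 7 (type): buf='ok' undo_depth=3 redo_depth=0
After op 8 (undo): buf='(empty)' undo_depth=2 redo_depth=1
After op 9 (undo): buf='blue' undo_depth=1 redo_depth=2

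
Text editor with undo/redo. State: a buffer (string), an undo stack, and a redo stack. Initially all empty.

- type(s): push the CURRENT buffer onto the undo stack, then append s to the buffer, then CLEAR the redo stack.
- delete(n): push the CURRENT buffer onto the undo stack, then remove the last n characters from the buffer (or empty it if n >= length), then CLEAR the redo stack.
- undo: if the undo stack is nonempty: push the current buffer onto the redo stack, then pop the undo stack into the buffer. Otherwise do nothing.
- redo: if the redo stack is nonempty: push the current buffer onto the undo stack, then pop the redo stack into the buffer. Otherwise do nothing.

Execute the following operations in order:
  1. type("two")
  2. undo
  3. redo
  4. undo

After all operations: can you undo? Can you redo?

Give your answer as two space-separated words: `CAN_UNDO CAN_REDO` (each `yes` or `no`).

Answer: no yes

Derivation:
After op 1 (type): buf='two' undo_depth=1 redo_depth=0
After op 2 (undo): buf='(empty)' undo_depth=0 redo_depth=1
After op 3 (redo): buf='two' undo_depth=1 redo_depth=0
After op 4 (undo): buf='(empty)' undo_depth=0 redo_depth=1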